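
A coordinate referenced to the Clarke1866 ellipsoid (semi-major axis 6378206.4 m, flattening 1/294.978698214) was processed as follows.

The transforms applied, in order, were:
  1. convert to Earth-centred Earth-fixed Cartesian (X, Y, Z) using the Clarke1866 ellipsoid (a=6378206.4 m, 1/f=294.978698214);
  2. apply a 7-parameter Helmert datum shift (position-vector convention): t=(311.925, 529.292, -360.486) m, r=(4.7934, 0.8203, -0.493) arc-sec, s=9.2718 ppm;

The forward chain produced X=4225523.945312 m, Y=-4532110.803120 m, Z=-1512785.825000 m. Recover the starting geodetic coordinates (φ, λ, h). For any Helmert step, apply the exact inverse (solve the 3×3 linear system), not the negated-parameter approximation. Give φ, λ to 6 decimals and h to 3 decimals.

φ=-13.805064°, λ=-47.010480°, h=1409.645 m

start: X=4225523.9453, Y=-4532110.8031, Z=-1512785.8250 m
→ Helmert⁻¹: X=4225189.6932, Y=-4532623.1152, Z=-1512289.1791
→ geod (Bowring, a=6378206.400): φ=-13.80506400°, λ=-47.01048000°, h=1409.6450 m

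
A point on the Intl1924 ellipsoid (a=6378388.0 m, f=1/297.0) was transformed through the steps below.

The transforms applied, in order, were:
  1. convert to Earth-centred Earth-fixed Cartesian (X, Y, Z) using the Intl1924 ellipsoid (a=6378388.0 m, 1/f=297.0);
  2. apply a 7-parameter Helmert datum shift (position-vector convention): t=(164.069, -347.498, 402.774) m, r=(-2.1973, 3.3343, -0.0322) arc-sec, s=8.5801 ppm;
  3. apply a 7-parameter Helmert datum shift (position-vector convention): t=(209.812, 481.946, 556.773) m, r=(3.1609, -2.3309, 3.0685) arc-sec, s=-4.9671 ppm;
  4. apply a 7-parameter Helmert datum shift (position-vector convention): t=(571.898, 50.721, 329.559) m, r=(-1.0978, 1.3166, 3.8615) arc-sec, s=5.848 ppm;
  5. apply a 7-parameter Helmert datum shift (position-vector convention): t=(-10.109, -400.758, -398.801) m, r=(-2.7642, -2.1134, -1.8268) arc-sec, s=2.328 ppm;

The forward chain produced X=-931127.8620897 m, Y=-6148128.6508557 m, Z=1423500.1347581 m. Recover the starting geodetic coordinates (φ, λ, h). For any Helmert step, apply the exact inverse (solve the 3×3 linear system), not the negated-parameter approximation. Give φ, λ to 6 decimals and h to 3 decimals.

φ=12.969965°, λ=-98.622158°, h=1434.053 m

start: X=-931127.8621, Y=-6148128.6509, Z=1423500.1348 m
→ Helmert⁻¹: X=-931046.5490, Y=-6147740.9078, Z=1423822.7733
→ Helmert⁻¹: X=-931737.1773, Y=-6147745.8096, Z=1423446.2223
→ Helmert⁻¹: X=-932027.0018, Y=-6148222.6226, Z=1423001.2677
→ Helmert⁻¹: X=-932205.1078, Y=-6147837.6748, Z=1422505.7268
→ geod (Bowring, a=6378388.000): φ=12.96996500°, λ=-98.62215800°, h=1434.0530 m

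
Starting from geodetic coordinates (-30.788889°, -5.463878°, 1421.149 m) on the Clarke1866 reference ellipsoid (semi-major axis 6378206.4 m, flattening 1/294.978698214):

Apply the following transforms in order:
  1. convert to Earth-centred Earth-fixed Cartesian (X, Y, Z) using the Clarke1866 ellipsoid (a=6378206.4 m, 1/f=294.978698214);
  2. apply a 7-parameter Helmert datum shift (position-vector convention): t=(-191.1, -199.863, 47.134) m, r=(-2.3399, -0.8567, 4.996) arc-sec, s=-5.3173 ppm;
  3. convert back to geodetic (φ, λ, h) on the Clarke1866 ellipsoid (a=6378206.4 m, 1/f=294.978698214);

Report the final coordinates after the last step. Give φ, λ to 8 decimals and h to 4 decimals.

φ=-30.78901531°, λ=-5.46512798°, h=1215.9601 m

start: φ=-30.788889°, λ=-5.463878°, h=1421.149 m
→ ECEF (a=6378206.400, f=1/294.978698214): X=5460419.7572, Y=-522304.4043, Z=-3246360.7160
→ Helmert 7p (PV): X=5460225.7567, Y=-522406.0594, Z=-3246267.7159
→ geod (Bowring, a=6378206.400): φ=-30.78901531°, λ=-5.46512798°, h=1215.9601 m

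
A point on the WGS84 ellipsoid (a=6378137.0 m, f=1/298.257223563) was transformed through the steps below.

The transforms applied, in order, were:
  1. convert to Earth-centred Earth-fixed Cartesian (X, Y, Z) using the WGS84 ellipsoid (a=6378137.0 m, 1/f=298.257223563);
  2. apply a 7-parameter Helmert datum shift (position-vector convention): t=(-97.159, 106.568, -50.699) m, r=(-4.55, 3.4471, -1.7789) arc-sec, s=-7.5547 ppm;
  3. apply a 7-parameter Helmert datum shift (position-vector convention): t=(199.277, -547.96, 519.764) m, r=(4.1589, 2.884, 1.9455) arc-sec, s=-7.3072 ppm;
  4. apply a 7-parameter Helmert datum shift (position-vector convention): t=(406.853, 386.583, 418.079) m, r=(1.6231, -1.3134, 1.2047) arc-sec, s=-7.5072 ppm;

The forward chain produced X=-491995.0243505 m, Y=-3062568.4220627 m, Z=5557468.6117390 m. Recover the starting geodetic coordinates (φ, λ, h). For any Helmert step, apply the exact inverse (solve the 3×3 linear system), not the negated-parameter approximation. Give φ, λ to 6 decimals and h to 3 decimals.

start: X=-491995.0244, Y=-3062568.4221, Z=5557468.6117 m
→ Helmert⁻¹: X=-492388.0779, Y=-3062931.3946, Z=5557119.4885
→ Helmert⁻¹: X=-492697.5319, Y=-3062289.1259, Z=5556695.1837
→ Helmert⁻¹: X=-492670.5458, Y=-3062545.6541, Z=5556712.0723
→ geod (Bowring, a=6378137.000): φ=60.99190900°, λ=-99.13885200°, h=2065.7580 m

φ=60.991909°, λ=-99.138852°, h=2065.758 m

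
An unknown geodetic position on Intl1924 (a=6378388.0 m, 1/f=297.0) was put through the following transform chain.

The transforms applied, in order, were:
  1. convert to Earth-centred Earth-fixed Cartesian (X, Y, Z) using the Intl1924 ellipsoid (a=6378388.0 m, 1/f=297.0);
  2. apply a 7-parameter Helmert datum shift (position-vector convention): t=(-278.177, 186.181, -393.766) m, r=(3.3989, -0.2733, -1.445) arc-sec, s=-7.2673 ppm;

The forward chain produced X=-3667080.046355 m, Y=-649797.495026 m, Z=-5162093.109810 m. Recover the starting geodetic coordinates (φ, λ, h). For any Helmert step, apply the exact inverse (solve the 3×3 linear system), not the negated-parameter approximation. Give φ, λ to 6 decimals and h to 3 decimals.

start: X=-3667080.0464, Y=-649797.4950, Z=-5162093.1098 m
→ Helmert⁻¹: X=-3666830.8022, Y=-650099.1444, Z=-5161721.2846
→ geod (Bowring, a=6378388.000): φ=-54.37394700°, λ=-169.94639400°, h=636.4080 m

φ=-54.373947°, λ=-169.946394°, h=636.408 m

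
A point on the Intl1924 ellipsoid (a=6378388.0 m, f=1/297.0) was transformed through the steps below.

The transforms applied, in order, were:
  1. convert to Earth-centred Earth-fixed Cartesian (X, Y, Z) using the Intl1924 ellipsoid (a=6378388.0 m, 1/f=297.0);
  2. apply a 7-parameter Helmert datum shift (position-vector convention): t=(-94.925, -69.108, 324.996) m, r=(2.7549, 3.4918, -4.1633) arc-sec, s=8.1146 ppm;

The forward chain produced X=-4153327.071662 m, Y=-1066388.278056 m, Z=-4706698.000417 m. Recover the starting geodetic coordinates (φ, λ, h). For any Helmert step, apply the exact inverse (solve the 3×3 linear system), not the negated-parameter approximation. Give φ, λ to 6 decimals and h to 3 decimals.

start: X=-4153327.0717, Y=-1066388.2781, Z=-4706698.0004 m
→ Helmert⁻¹: X=-4153097.2353, Y=-1066457.2124, Z=-4707040.8640
→ geod (Bowring, a=6378388.000): φ=-47.86064500°, λ=-165.59840700°, h=618.4950 m

φ=-47.860645°, λ=-165.598407°, h=618.495 m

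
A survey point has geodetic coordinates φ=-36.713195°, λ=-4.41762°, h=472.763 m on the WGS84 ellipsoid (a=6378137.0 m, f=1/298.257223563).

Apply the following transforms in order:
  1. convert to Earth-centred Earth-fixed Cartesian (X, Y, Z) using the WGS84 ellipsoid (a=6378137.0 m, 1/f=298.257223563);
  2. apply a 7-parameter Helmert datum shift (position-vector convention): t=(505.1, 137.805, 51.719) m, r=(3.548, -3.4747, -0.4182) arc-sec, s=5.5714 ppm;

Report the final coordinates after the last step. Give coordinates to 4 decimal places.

start: φ=-36.713195°, λ=-4.417620°, h=472.763 m
→ ECEF (a=6378137.000, f=1/298.257223563): X=5104253.7233, Y=-394329.9462, Z=-3792208.8393
→ Helmert 7p (PV): X=5104850.3448, Y=-394139.4562, Z=-3792099.0453

X=5104850.3448 m, Y=-394139.4562 m, Z=-3792099.0453 m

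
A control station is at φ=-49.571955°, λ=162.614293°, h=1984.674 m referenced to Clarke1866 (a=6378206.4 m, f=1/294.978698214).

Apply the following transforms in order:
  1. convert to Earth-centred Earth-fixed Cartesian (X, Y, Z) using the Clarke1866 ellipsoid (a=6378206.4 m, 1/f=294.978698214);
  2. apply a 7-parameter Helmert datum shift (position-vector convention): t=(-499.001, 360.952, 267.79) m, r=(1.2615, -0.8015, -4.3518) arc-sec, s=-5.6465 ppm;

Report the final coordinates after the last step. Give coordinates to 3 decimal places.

X=-3956679.609 m, Y=1239196.150 m, Z=-4833069.558 m

start: φ=-49.571955°, λ=162.614293°, h=1984.674 m
→ ECEF (a=6378206.400, f=1/294.978698214): X=-3956247.8625, Y=1238729.1633, Z=-4833356.8423
→ Helmert 7p (PV): X=-3956679.6086, Y=1239196.1500, Z=-4833069.5579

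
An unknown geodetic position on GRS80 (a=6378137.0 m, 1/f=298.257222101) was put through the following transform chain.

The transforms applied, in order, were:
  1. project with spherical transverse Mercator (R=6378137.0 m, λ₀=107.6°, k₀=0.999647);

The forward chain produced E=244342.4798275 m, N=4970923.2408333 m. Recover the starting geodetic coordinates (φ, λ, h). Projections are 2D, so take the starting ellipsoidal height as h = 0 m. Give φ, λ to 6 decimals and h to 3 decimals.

start: E=244342.4798, N=4970923.2408 m
→ tm⁻¹: φ=44.62878000°, λ=110.68530300°

φ=44.628780°, λ=110.685303°, h=0.000 m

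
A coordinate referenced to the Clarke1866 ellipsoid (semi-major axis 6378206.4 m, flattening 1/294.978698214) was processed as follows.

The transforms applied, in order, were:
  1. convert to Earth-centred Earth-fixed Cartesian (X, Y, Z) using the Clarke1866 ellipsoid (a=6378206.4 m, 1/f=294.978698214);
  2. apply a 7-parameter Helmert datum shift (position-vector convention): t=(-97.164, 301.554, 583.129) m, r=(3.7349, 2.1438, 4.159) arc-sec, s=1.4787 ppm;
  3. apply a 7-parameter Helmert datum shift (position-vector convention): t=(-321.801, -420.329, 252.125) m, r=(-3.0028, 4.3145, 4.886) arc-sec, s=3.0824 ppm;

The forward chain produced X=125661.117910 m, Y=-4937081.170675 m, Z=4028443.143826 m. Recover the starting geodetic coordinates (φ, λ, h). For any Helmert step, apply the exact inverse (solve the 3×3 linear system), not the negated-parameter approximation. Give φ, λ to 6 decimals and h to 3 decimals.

φ=39.389530°, λ=-88.541070°, h=3113.332 m

start: X=125661.1179, Y=-4937081.1707, Z=4028443.1438 m
→ Helmert⁻¹: X=125781.3328, Y=-4936707.2456, Z=4028109.3649
→ Helmert⁻¹: X=125736.9046, Y=-4936931.1054, Z=4027610.9817
→ geod (Bowring, a=6378206.400): φ=39.38953000°, λ=-88.54107000°, h=3113.3320 m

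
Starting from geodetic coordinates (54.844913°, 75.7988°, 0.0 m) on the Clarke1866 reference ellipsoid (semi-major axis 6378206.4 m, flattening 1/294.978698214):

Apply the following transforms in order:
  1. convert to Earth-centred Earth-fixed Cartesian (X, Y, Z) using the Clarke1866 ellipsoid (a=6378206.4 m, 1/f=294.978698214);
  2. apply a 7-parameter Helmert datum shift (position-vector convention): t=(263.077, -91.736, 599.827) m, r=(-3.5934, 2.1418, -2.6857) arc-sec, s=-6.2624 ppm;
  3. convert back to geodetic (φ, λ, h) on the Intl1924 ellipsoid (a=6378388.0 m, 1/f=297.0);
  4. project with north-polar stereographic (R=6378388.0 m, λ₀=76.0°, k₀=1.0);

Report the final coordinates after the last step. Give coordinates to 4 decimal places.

E=-14580.9325 m, N=-4041045.0740 m

start: φ=54.844913°, λ=75.798800°, h=0.000 m
→ ECEF (a=6378206.400, f=1/294.978698214): X=903015.4789, Y=3568368.1603, Z=5191259.5544
→ Helmert 7p (PV): X=903373.2673, Y=3568332.7579, Z=5191755.3298
→ geod (Bowring, a=6378388.000): φ=54.84584367°, λ=75.79326579°, h=156.6834 m
→ stereo (R=6378388.0, λ₀=76.0°): E=-14580.9325, N=-4041045.0740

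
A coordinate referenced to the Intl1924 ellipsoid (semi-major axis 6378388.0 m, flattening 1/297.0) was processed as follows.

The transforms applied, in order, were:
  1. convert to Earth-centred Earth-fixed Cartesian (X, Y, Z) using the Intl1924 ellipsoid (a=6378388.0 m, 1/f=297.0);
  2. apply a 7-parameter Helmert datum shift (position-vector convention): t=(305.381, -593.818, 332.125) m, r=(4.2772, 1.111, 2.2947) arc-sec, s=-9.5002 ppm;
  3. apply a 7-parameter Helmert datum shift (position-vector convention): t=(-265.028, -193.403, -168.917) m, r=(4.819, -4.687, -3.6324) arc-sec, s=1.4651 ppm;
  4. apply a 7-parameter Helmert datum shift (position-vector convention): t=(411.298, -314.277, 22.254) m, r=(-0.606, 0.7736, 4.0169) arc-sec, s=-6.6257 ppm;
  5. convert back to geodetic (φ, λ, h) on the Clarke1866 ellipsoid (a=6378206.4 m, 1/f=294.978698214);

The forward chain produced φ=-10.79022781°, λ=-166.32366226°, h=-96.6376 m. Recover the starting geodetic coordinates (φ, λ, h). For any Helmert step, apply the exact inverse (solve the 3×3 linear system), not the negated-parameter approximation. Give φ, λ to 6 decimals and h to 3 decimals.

φ=-10.789764°, λ=-166.334770°, h=20.040 m

start: φ=-10.790228°, λ=-166.323662°, h=-96.638 m
→ ECEF (a=6378206.400, f=1/294.978698214): X=-6088419.7672, Y=-1481533.1787, Z=-1186128.3444
→ Helmert⁻¹: X=-6088895.8032, Y=-1481106.6528, Z=-1186185.6455
→ Helmert⁻¹: X=-6088622.7192, Y=-1481046.0080, Z=-1185842.0358
→ Helmert⁻¹: X=-6088996.0273, Y=-1480423.1119, Z=-1186187.5281
→ geod (Bowring, a=6378388.000): φ=-10.78976400°, λ=-166.33477000°, h=20.0400 m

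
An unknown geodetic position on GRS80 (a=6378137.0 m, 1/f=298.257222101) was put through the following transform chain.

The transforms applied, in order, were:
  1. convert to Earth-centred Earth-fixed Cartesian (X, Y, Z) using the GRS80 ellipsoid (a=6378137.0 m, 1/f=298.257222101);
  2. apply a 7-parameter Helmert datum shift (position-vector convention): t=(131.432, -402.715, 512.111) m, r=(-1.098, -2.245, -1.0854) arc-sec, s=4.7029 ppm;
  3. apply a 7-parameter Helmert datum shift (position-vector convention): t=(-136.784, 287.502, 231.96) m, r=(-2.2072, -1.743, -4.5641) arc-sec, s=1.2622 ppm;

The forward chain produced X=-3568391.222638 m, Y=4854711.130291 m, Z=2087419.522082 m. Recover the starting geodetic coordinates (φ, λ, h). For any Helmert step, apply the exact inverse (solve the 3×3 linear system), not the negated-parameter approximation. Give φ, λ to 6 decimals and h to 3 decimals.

φ=19.223029°, λ=126.318013°, h=404.596 m

start: X=-3568391.2226, Y=4854711.1303, Z=2087419.5221 m
→ Helmert⁻¹: X=-3568339.7101, Y=4854316.2076, Z=2087267.0263
→ Helmert⁻¹: X=-3568457.1931, Y=4854666.2050, Z=2086809.7835
→ geod (Bowring, a=6378137.000): φ=19.22302900°, λ=126.31801300°, h=404.5960 m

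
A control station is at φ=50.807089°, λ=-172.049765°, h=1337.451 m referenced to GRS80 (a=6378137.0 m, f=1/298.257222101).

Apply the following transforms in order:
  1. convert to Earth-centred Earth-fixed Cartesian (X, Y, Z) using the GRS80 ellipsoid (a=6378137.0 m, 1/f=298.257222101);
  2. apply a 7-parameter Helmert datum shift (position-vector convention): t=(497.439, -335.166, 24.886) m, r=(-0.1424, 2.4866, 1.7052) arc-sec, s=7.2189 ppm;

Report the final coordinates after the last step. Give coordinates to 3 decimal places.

X=-4000172.990 m, Y=-559088.297 m, Z=4921156.519 m

start: φ=50.807089°, λ=-172.049765°, h=1337.451 m
→ ECEF (a=6378137.000, f=1/298.257222101): X=-4000705.4924, Y=-558719.4211, Z=4921047.4928
→ Helmert 7p (PV): X=-4000172.9895, Y=-559088.2973, Z=4921156.5195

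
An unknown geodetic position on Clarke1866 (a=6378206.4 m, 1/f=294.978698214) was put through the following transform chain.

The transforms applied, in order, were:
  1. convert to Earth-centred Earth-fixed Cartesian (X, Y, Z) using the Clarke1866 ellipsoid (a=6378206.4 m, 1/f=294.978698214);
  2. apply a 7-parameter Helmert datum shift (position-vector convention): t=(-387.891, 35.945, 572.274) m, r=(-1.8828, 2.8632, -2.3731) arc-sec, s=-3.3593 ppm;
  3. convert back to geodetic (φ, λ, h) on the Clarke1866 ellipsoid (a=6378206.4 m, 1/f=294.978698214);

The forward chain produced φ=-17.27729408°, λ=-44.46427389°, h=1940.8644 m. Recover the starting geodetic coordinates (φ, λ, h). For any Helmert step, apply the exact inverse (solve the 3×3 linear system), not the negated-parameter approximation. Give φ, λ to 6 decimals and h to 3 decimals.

start: φ=-17.277294°, λ=-44.464274°, h=1940.864 m
→ ECEF (a=6378206.400, f=1/294.978698214): X=4349271.2868, Y=-4268689.4162, Z=-1882621.3275
→ Helmert⁻¹: X=4349749.0420, Y=-4268672.4670, Z=-1883178.5128
→ geod (Bowring, a=6378206.400): φ=-17.28121700°, λ=-44.46101400°, h=2420.6170 m

φ=-17.281217°, λ=-44.461014°, h=2420.617 m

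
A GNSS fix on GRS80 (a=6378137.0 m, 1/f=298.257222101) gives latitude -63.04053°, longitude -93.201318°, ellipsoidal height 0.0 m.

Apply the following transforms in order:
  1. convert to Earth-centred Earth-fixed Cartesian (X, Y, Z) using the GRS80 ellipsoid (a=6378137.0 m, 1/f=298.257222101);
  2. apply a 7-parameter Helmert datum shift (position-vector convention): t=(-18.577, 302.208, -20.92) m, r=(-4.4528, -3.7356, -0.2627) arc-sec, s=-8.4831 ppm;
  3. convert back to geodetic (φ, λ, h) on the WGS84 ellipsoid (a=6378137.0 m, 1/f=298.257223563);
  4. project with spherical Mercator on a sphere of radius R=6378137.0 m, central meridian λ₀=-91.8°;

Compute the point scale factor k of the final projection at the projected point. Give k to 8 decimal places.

2.20585191

start: φ=-63.040530°, λ=-93.201318°, h=0.000 m
→ ECEF (a=6378137.000, f=1/298.257222101): X=-161910.6084, Y=-2894788.6204, Z=-5662027.6269
→ Helmert 7p (PV): X=-161828.9563, Y=-2894583.8790, Z=-5661940.9561
→ geod (Bowring, a=6378137.000): φ=-63.04184866°, λ=-93.19993277°, h=-171.9940 m
→ into merc (λ₀=-91.8°): φ=-63.04184866°, λ−λ₀=-1.39993277°
scale k = 2.20585191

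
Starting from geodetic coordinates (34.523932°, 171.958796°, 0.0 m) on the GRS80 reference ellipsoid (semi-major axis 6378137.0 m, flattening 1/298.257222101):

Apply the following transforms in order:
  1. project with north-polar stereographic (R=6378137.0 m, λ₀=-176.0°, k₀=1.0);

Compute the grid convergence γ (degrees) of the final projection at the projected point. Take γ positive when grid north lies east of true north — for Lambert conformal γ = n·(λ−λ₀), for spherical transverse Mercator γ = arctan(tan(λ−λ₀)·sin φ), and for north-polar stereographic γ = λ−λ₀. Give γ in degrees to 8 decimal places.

start: φ=34.523932°, λ=171.958796°, h=0.000 m
→ into stereo (λ₀=-176.0°): φ=34.52393200°, λ−λ₀=-12.04120400°
convergence γ = -12.04120400°

-12.04120400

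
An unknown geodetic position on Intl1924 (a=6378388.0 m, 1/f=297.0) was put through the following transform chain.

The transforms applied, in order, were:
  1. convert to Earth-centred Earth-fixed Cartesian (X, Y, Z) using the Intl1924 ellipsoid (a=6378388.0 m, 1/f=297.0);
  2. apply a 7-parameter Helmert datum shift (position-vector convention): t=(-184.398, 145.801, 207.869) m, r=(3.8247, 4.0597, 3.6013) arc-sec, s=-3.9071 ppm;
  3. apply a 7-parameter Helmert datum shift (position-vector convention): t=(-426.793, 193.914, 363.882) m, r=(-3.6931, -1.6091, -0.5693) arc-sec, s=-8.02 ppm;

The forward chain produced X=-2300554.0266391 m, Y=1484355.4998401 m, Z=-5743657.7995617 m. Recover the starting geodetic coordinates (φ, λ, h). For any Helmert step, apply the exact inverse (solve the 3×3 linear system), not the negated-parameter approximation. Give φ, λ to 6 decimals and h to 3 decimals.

start: X=-2300554.0266, Y=1484355.4998, Z=-5743657.7996 m
→ Helmert⁻¹: X=-2300194.5874, Y=1484269.9850, Z=-5744023.2295
→ Helmert⁻¹: X=-2299880.2049, Y=1484063.6225, Z=-5744326.3266
→ geod (Bowring, a=6378388.000): φ=-64.67222700°, λ=147.16671000°, h=2241.3660 m

φ=-64.672227°, λ=147.166710°, h=2241.366 m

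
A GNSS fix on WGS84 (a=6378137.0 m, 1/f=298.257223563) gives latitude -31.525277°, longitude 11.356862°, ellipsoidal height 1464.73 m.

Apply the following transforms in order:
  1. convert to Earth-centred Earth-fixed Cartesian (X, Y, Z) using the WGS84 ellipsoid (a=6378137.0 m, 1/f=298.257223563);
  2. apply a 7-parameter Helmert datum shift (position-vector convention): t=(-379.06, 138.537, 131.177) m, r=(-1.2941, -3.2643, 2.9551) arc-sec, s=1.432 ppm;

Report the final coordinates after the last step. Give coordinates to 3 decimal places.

X=5336105.606 m, Y=1072030.224 m, Z=-3316238.078 m

start: φ=-31.525277°, λ=11.356862°, h=1464.730 m
→ ECEF (a=6378137.000, f=1/298.257223563): X=5336439.8949, Y=1071834.5057, Z=-3316442.2347
→ Helmert 7p (PV): X=5336105.6061, Y=1072030.2241, Z=-3316238.0781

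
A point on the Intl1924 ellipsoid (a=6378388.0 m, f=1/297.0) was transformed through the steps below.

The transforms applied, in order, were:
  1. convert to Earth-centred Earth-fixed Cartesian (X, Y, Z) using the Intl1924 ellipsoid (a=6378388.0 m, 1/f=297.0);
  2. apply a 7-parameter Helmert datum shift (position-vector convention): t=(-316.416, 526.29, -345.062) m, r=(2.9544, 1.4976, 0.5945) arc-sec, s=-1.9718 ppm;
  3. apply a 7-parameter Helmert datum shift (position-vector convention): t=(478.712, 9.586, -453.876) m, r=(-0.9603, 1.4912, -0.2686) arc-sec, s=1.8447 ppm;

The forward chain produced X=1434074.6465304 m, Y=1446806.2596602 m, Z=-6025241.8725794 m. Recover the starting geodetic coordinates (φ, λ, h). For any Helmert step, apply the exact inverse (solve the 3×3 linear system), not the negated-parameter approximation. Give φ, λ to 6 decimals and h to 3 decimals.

φ=-71.438471°, λ=45.242850°, h=276.263 m

start: X=1434074.6465, Y=1446806.2597, Z=-6025241.8726 m
→ Helmert⁻¹: X=1433634.9622, Y=1446823.9209, Z=-6024759.7822
→ Helmert⁻¹: X=1434002.1148, Y=1446210.0596, Z=-6024436.9021
→ geod (Bowring, a=6378388.000): φ=-71.43847100°, λ=45.24285000°, h=276.2630 m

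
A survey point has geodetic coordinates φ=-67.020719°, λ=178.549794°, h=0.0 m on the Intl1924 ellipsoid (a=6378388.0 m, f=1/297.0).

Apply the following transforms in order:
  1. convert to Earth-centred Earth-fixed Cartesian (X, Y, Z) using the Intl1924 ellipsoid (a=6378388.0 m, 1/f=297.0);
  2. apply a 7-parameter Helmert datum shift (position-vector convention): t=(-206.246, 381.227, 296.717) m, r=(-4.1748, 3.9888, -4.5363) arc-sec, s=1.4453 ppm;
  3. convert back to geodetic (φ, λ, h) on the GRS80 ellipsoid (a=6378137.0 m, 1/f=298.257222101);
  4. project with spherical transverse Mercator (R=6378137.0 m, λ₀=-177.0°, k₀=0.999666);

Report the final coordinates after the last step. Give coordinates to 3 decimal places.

start: φ=-67.020719°, λ=178.549794°, h=0.000 m
→ ECEF (a=6378388.000, f=1/297.0): X=-2496436.4123, Y=63200.4732, Z=-5849449.9119
→ Helmert 7p (PV): X=-2496757.9947, Y=63518.3017, Z=-5849114.6515
→ geod (Bowring, a=6378137.000): φ=-67.01623460°, λ=178.54269185°, h=-6.3868 m
→ tm (R=6378137.0, λ₀=-177.0°): E=-193545.0206, N=-7464656.7151

E=-193545.021 m, N=-7464656.715 m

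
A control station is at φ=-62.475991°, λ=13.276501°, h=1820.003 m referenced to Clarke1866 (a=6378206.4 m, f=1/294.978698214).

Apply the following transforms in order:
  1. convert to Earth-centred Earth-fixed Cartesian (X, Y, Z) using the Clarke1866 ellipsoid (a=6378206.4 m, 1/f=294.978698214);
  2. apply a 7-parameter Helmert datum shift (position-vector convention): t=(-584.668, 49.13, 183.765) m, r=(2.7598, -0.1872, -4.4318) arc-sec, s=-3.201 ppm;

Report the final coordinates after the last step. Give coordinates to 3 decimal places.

start: φ=-62.475991°, λ=13.276501°, h=1820.003 m
→ ECEF (a=6378206.400, f=1/294.978698214): X=2877205.5981, Y=678896.7196, Z=-5634644.8008
→ Helmert 7p (PV): X=2876631.4207, Y=678957.2478, Z=-5634431.3046

X=2876631.421 m, Y=678957.248 m, Z=-5634431.305 m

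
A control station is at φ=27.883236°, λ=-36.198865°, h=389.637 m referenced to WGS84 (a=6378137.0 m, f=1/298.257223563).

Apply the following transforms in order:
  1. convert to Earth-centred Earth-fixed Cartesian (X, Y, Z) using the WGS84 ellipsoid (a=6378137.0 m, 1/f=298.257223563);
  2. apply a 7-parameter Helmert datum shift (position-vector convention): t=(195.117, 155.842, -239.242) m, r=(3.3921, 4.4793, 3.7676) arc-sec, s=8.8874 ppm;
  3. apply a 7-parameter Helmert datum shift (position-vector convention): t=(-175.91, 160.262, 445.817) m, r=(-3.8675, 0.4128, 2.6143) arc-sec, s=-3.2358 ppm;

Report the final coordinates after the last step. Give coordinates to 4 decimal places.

start: φ=27.883236°, λ=-36.198865°, h=389.637 m
→ ECEF (a=6378137.000, f=1/298.257223563): X=4553038.9261, Y=-3332182.2480, Z=2965256.3176
→ Helmert 7p (PV): X=4553399.7682, Y=-3332021.6198, Z=2964889.7537
→ Helmert 7p (PV): X=4553257.2895, Y=-3331737.2722, Z=2965379.3400

X=4553257.2895 m, Y=-3331737.2722 m, Z=2965379.3400 m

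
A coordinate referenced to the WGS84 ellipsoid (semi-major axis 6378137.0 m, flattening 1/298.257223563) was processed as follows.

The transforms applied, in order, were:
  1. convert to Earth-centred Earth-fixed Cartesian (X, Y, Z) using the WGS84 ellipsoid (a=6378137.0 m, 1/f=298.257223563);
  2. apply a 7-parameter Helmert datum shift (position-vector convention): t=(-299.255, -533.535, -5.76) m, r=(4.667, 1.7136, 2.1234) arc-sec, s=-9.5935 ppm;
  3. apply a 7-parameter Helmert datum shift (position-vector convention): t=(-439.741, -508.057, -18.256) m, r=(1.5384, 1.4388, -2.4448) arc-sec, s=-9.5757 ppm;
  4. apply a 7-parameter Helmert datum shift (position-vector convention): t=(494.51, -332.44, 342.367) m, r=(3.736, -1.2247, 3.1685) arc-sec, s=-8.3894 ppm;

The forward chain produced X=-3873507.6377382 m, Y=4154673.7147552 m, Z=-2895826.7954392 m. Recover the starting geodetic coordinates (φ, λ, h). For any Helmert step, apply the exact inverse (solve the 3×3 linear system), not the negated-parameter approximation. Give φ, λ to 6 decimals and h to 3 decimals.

φ=-27.170193°, λ=132.982901°, h=3188.154 m

start: X=-3873507.6377, Y=4154673.7148, Z=-2895826.7954 m
→ Helmert⁻¹: X=-3873988.0180, Y=4155048.0640, Z=-2896245.7168
→ Helmert⁻¹: X=-3873614.4204, Y=4155528.3990, Z=-2896313.2083
→ Helmert⁻¹: X=-3873285.4764, Y=4156076.1432, Z=-2896461.4491
→ geod (Bowring, a=6378137.000): φ=-27.17019300°, λ=132.98290100°, h=3188.1540 m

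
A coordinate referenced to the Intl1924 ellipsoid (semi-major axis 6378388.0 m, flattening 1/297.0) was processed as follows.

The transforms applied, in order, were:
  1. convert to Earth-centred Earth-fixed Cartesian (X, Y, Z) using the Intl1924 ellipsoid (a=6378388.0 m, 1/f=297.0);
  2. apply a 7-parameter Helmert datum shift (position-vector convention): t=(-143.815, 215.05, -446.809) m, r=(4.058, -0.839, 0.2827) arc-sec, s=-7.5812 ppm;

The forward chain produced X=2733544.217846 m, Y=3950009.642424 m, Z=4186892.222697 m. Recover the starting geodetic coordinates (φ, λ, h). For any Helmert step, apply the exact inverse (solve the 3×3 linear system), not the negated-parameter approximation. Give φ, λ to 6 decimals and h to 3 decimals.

φ=41.269695°, λ=55.312860°, h=3379.529 m

start: X=2733544.2178, Y=3950009.6424, Z=4186892.2227 m
→ Helmert⁻¹: X=2733731.2034, Y=3949903.1696, Z=4187281.9479
→ geod (Bowring, a=6378388.000): φ=41.26969500°, λ=55.31286000°, h=3379.5290 m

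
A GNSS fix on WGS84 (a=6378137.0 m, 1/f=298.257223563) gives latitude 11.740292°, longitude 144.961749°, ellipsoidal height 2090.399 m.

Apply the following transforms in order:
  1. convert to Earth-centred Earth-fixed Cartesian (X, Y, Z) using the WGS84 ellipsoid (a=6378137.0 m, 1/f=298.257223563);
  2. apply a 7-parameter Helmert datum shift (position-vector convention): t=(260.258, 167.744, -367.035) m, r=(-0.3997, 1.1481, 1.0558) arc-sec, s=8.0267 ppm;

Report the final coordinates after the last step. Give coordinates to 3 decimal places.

X=-5115147.859 m, Y=3587075.381 m, Z=1289377.848 m

start: φ=11.740292°, λ=144.961749°, h=2090.399 m
→ ECEF (a=6378137.000, f=1/298.257223563): X=-5115355.8764, Y=3586902.5308, Z=1289713.0089
→ Helmert 7p (PV): X=-5115147.8593, Y=3587075.3811, Z=1289377.8484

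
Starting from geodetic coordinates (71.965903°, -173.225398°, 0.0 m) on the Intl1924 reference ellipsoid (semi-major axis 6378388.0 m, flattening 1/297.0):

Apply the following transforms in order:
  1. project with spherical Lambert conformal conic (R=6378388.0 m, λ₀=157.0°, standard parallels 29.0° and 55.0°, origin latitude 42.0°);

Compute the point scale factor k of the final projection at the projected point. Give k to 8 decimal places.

1.16554741

start: φ=71.965903°, λ=-173.225398°, h=0.000 m
→ into lcc (λ₀=157.0°): φ=71.96590300°, λ−λ₀=29.77460200°
scale k = 1.16554741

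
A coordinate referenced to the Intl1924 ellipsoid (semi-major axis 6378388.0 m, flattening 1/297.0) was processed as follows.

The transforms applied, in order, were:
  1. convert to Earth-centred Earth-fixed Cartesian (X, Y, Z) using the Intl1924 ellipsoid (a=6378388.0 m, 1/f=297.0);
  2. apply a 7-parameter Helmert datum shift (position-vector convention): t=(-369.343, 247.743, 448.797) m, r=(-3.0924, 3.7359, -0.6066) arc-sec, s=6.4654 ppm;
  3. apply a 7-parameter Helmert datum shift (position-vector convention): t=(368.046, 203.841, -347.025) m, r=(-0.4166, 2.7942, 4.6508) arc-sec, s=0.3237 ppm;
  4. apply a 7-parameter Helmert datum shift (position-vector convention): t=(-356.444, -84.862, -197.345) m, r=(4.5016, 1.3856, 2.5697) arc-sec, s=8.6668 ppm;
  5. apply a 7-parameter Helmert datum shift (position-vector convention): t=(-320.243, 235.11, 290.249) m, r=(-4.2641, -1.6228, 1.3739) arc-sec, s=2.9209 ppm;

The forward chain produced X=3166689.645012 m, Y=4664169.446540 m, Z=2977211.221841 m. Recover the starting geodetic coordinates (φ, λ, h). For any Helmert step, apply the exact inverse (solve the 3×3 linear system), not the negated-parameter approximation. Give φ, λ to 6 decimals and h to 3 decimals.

φ=27.999081°, λ=55.815000°, h=1438.738 m

start: X=3166689.6450, Y=4664169.4465, Z=2977211.2218 m
→ Helmert⁻¹: X=3167055.1243, Y=4663838.0754, Z=2976983.7758
→ Helmert⁻¹: X=3167422.2226, Y=4663908.0287, Z=2977074.8090
→ Helmert⁻¹: X=3167117.9707, Y=4663625.2531, Z=2977473.1933
→ Helmert⁻¹: X=3167399.1982, Y=4663312.0403, Z=2977132.4314
→ geod (Bowring, a=6378388.000): φ=27.99908100°, λ=55.81500000°, h=1438.7380 m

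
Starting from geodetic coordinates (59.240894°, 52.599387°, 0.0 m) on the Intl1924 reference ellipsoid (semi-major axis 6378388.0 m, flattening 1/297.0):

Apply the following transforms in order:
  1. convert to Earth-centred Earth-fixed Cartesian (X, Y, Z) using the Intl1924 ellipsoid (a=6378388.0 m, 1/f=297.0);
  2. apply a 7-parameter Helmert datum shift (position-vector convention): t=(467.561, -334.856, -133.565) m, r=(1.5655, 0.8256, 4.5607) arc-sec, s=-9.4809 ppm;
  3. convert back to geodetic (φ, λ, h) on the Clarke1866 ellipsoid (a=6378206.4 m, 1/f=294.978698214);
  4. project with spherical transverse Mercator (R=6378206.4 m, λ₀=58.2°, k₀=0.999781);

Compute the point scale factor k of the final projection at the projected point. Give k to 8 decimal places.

start: φ=59.240894°, λ=52.599387°, h=0.000 m
→ ECEF (a=6378388.000, f=1/297.0): X=1986282.9037, Y=2597892.5870, Z=5457825.4383
→ Helmert 7p (PV): X=1986696.0372, Y=2597535.5955, Z=5457651.8951
→ geod (Bowring, a=6378206.400): φ=59.24150704°, λ=52.58983778°, h=123.9064 m
→ into tm (λ₀=58.2°): φ=59.24150704°, λ−λ₀=-5.61016222°
scale k = 1.00103288

1.00103288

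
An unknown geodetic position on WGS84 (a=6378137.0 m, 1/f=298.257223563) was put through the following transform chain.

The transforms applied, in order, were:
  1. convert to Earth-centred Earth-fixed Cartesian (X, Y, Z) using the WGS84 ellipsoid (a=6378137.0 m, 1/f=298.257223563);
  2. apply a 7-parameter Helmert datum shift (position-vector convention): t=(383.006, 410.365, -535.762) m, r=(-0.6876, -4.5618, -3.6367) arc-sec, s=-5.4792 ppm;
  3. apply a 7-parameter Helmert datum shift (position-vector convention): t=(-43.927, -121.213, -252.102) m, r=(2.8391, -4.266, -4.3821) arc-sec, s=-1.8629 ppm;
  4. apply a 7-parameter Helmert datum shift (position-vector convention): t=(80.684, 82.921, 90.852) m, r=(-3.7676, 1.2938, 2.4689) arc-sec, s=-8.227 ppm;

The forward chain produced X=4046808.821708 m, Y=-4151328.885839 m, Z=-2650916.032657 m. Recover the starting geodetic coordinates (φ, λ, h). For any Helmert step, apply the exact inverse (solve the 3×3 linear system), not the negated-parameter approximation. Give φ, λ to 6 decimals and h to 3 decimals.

start: X=4046808.8217, Y=-4151328.8858, Z=-2650916.0327 m
→ Helmert⁻¹: X=4046728.3684, Y=-4151445.9742, Z=-2651079.1411
→ Helmert⁻¹: X=4046813.2027, Y=-4151283.0074, Z=-2650858.5345
→ Helmert⁻¹: X=4046466.9487, Y=-4151635.9409, Z=-2650440.6266
→ geod (Bowring, a=6378137.000): φ=-24.71461400°, λ=-45.73497600°, h=119.3630 m

φ=-24.714614°, λ=-45.734976°, h=119.363 m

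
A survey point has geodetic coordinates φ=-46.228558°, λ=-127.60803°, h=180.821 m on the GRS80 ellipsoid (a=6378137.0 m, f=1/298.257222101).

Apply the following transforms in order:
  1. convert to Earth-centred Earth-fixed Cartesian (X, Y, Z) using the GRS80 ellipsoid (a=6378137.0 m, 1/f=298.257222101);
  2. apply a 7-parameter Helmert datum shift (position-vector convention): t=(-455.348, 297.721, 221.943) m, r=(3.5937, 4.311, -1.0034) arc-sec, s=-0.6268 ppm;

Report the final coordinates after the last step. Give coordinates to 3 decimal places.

start: φ=-46.228558°, λ=-127.608030°, h=180.821 m
→ ECEF (a=6378137.000, f=1/298.257222101): X=-2697414.8936, Y=-3501649.3267, Z=-4582989.4345
→ Helmert 7p (PV): X=-2697981.3710, Y=-3501256.4408, Z=-4582769.2504

X=-2697981.371 m, Y=-3501256.441 m, Z=-4582769.250 m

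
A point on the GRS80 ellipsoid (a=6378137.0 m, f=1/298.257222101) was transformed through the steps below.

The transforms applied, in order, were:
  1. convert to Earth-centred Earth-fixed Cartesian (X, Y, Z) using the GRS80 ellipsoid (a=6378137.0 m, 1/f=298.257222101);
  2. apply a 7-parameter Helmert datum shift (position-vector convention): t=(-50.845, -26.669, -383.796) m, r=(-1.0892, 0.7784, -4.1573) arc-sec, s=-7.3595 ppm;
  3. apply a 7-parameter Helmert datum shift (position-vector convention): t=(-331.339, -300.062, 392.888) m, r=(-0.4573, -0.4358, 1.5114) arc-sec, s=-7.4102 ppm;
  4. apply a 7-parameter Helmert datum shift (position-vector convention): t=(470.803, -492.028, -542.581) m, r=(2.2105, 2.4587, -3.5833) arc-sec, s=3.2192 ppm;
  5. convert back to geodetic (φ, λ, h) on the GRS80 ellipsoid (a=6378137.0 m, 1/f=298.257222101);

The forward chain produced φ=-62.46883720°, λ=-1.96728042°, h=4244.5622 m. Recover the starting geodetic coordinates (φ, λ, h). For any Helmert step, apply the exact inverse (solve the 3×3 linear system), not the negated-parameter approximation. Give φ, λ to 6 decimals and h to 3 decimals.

φ=-62.466770°, λ=-1.950059°, h=3790.894 m

start: φ=-62.468837°, λ=-1.967280°, h=4244.562 m
→ ECEF (a=6378137.000, f=1/298.257222101): X=2956181.5647, Y=-101541.9399, Z=-5636620.7510
→ Helmert⁻¹: X=2955770.1844, Y=-101058.6381, Z=-5636023.7102
→ Helmert⁻¹: X=2956110.7816, Y=-100768.4873, Z=-5636464.8346
→ Helmert⁻¹: X=2956206.6808, Y=-100653.2149, Z=-5636111.8931
→ geod (Bowring, a=6378137.000): φ=-62.46677000°, λ=-1.95005900°, h=3790.8940 m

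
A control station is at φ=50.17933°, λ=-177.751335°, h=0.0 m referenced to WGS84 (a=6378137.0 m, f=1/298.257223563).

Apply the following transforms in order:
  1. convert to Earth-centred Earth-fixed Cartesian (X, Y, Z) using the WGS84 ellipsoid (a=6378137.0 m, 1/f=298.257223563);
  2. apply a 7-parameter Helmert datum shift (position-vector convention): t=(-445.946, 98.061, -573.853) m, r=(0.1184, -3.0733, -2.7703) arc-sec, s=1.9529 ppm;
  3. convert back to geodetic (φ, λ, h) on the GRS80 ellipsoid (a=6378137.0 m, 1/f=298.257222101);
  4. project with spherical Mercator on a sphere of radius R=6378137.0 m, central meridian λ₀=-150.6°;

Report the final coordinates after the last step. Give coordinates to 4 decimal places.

E=-3022738.4767 m, N=6476137.8823 m

start: φ=50.179330°, λ=-177.751335°, h=0.000 m
→ ECEF (a=6378137.000, f=1/298.257223563): X=-4089412.2729, Y=-160578.0149, Z=4875586.7997
→ Helmert 7p (PV): X=-4089941.0071, Y=-160428.1420, Z=4874961.4446
→ geod (Bowring, a=6378137.000): φ=50.17212206°, λ=-177.75372173°, h=-145.6849 m
→ merc (R=6378137.0, λ₀=-150.6°): E=-3022738.4767, N=6476137.8823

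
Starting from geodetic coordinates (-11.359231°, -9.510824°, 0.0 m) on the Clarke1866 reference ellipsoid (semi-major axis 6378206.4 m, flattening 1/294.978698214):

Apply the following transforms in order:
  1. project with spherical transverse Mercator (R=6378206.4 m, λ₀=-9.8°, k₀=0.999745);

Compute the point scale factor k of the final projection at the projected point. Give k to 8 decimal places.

start: φ=-11.359231°, λ=-9.510824°, h=0.000 m
→ into tm (λ₀=-9.8°): φ=-11.35923100°, λ−λ₀=0.28917600°
scale k = 0.99975724

0.99975724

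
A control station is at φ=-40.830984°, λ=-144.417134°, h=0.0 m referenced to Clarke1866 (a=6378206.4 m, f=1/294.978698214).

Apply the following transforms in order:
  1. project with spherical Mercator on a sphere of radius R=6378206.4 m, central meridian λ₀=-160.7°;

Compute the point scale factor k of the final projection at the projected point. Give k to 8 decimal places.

1.32162970

start: φ=-40.830984°, λ=-144.417134°, h=0.000 m
→ into merc (λ₀=-160.7°): φ=-40.83098400°, λ−λ₀=16.28286600°
scale k = 1.32162970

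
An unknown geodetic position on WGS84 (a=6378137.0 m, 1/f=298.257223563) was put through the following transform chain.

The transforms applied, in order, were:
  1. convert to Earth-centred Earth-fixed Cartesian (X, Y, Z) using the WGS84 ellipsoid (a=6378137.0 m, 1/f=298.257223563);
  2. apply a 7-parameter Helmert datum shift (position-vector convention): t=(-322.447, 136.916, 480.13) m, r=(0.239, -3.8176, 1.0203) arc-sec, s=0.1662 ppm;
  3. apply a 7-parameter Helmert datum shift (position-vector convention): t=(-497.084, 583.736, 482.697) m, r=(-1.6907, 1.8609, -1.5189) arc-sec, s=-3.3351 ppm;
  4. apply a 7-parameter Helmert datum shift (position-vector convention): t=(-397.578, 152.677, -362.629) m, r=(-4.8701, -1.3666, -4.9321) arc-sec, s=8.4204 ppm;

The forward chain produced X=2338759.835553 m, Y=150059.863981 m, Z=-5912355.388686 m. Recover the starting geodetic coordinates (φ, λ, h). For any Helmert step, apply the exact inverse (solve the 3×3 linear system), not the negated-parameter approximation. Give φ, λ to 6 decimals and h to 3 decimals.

start: X=2338759.8356, Y=150059.8640, Z=-5912355.3887 m
→ Helmert⁻¹: X=2339094.9585, Y=150101.4426, Z=-5911954.9323
→ Helmert⁻¹: X=2339652.0852, Y=149583.8968, Z=-5912435.0138
→ Helmert⁻¹: X=2339865.4439, Y=149428.5303, Z=-5912957.6410
→ geod (Bowring, a=6378137.000): φ=-68.50198700°, λ=3.65406200°, h=1201.2200 m

φ=-68.501987°, λ=3.654062°, h=1201.220 m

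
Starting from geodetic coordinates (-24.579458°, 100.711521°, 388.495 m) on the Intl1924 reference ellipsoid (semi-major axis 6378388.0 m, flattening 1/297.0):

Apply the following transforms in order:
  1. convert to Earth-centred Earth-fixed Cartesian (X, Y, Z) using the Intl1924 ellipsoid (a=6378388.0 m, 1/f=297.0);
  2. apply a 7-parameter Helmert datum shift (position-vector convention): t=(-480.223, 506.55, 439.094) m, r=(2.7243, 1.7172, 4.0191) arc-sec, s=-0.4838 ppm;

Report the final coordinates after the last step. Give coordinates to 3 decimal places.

start: φ=-24.579458°, λ=100.711521°, h=388.495 m
→ ECEF (a=6378388.000, f=1/297.0): X=-1078782.1553, Y=5703007.2693, Z=-2636980.4722
→ Helmert 7p (PV): X=-1079394.9337, Y=5703524.8686, Z=-2636455.7973

X=-1079394.934 m, Y=5703524.869 m, Z=-2636455.797 m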